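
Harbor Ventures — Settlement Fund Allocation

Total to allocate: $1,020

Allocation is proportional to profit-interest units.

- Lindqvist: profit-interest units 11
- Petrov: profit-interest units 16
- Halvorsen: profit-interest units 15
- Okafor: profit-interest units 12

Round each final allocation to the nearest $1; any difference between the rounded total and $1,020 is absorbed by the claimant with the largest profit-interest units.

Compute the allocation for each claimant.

Total profit-interest units = 11 + 16 + 15 + 12 = 54.
Unrounded shares: Lindqvist 207.78; Petrov 302.22; Halvorsen 283.33; Okafor 226.67.
After rounding ($1): Lindqvist $208; Petrov $302; Halvorsen $283; Okafor $227. Sum = $1,020.
Sum already equals the total — no adjustment.

Lindqvist: $208; Petrov: $302; Halvorsen: $283; Okafor: $227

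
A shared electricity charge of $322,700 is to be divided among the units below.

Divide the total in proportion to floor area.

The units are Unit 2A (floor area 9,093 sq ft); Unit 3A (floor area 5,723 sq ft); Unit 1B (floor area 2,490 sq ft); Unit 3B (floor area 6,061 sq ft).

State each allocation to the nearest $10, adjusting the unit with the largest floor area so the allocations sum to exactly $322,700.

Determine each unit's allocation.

Unit 2A: $125,570 | Unit 3A: $79,040 | Unit 1B: $34,390 | Unit 3B: $83,700

Total floor area = 23,367.
Pro-rata amounts: Unit 2A 9,093/23,367 × $322,700 = 125,575.003; Unit 3A 5,723/23,367 × $322,700 = 79,035.05; Unit 1B 2,490/23,367 × $322,700 = 34,387.08; Unit 3B 6,061/23,367 × $322,700 = 83,702.86.
Rounded to nearest $10: Unit 2A $125,580; Unit 3A $79,040; Unit 1B $34,390; Unit 3B $83,700. Sum = $322,710.
Difference $322,700 − $322,710 = −$10 applied to largest floor area (Unit 2A): Unit 2A becomes $125,570.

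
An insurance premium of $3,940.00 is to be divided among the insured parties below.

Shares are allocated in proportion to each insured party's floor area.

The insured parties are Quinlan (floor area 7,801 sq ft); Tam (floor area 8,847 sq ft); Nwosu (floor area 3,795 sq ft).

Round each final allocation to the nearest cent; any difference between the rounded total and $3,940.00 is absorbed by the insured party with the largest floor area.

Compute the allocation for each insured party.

Quinlan: $1,503.49; Tam: $1,705.10; Nwosu: $731.41

Combined floor area = 7,801 + 8,847 + 3,795 = 20,443.
Raw shares: Quinlan 1,503.4946; Tam 1,705.0912; Nwosu 731.4142.
After rounding (cent): Quinlan $1,503.49; Tam $1,705.09; Nwosu $731.41. Sum = $3,939.99.
Difference $3,940.00 − $3,939.99 = +$0.01 applied to largest floor area (Tam): Tam becomes $1,705.10.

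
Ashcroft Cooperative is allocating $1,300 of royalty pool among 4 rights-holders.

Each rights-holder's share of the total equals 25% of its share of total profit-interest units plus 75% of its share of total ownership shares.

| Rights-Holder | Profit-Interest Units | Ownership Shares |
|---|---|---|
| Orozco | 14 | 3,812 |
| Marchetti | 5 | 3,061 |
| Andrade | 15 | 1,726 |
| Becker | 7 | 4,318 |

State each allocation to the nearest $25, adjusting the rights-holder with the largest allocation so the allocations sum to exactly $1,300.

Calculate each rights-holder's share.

Orozco: $400 | Marchetti: $275 | Andrade: $250 | Becker: $375

Profit-interest units total 41; ownership shares total 12,917.
Blended shares (25% profit-interest units + 75% ownership shares): Orozco 0.3067; Marchetti 0.2082; Andrade 0.1917; Becker 0.2934.
Unrounded shares: Orozco 398.71; Marchetti 270.68; Andrade 249.18; Becker 381.42.
At nearest $25: Orozco $400; Marchetti $275; Andrade $250; Becker $375. Sum = $1,300.
Rounded total matches; no reconciliation needed.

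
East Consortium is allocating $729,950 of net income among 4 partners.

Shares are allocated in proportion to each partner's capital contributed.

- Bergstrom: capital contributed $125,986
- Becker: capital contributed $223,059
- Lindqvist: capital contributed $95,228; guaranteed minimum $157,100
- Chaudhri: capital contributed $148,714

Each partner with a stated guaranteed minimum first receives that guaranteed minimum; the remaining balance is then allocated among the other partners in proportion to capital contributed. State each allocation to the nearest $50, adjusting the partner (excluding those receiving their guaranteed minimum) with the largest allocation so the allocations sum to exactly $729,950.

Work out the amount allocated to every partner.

Minimums first: Lindqvist $157,100. Balance $572,850.
Balance split over remaining capital contributed 497,759: Bergstrom 144,992.01 → $145,000; Becker 256,709.27 → $256,700; Chaudhri 171,148.72 → $171,150.

Bergstrom: $145,000; Becker: $256,700; Lindqvist: $157,100; Chaudhri: $171,150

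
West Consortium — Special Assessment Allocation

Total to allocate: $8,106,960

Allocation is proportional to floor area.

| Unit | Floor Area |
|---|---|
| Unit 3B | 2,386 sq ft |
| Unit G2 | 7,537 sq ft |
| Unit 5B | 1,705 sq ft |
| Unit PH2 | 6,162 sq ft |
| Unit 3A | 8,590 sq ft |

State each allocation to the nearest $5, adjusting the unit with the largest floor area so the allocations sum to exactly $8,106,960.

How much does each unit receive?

Sum of floor area: 26,380.
Proportional shares: Unit 3B 2,386/26,380 × $8,106,960 = 733,252.71; Unit G2 7,537/26,380 × $8,106,960 = 2,316,230.38; Unit 5B 1,705/26,380 × $8,106,960 = 523,971.45; Unit PH2 6,162/26,380 × $8,106,960 = 1,893,672.76; Unit 3A 8,590/26,380 × $8,106,960 = 2,639,832.69.
At nearest $5: Unit 3B $733,255; Unit G2 $2,316,230; Unit 5B $523,970; Unit PH2 $1,893,675; Unit 3A $2,639,835. Sum = $8,106,965.
Difference $8,106,960 − $8,106,965 = −$5 applied to largest floor area (Unit 3A): Unit 3A becomes $2,639,830.

Unit 3B: $733,255 | Unit G2: $2,316,230 | Unit 5B: $523,970 | Unit PH2: $1,893,675 | Unit 3A: $2,639,830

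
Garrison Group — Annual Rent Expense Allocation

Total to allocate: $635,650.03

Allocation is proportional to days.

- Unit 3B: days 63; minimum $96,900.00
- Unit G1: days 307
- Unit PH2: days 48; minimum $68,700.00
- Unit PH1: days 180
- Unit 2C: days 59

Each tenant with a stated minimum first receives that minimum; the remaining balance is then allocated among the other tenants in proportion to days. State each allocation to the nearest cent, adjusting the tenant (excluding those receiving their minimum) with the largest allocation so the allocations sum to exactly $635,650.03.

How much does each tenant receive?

Fund the minimums — Unit 3B $96,900.00; Unit PH2 $68,700.00. Residual $470,050.03.
Residual split over remaining days 546: Unit G1 264,295.5297 → $264,295.53; Unit PH1 154,961.5484 → $154,961.55; Unit 2C 50,792.9520 → $50,792.95.

Unit 3B: $96,900.00 | Unit G1: $264,295.53 | Unit PH2: $68,700.00 | Unit PH1: $154,961.55 | Unit 2C: $50,792.95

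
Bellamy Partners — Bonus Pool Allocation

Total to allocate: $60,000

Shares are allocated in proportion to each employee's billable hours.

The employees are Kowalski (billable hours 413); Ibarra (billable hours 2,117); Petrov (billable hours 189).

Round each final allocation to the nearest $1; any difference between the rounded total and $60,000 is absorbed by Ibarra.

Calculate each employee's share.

Kowalski: $9,114 · Ibarra: $46,715 · Petrov: $4,171

Total billable hours = 2,719.
Raw shares: Kowalski 413/2,719 × $60,000 = 9,113.64; Ibarra 2,117/2,719 × $60,000 = 46,715.70; Petrov 189/2,719 × $60,000 = 4,170.65.
After rounding ($1): Kowalski $9,114; Ibarra $46,716; Petrov $4,171. Sum = $60,001.
Difference $60,000 − $60,001 = −$1 applied to Ibarra: Ibarra becomes $46,715.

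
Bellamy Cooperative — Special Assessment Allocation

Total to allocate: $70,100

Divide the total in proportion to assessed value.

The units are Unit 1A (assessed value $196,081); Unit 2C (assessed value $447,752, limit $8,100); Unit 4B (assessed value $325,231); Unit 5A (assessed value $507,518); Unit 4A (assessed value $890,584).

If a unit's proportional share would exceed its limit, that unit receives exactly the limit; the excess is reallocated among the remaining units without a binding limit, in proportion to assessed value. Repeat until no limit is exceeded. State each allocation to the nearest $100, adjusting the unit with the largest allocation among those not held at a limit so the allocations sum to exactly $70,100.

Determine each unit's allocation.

Unit 1A: $6,300 · Unit 2C: $8,100 · Unit 4B: $10,500 · Unit 5A: $16,400 · Unit 4A: $28,800

Sum of assessed value: 2,367,166.
Proportional shares (ignoring caps): Unit 1A 5,806.64; Unit 2C 13,259.49; Unit 4B 9,631.22; Unit 5A 15,029.37; Unit 4A 26,373.28.
Cap binds for Unit 2C ($8,100); balance $62,000 reallocated over remaining assessed value 1,919,414.
Remaining shares: Unit 1A 6,333.72 → $6,300; Unit 4B 10,505.46 → $10,500; Unit 5A 16,393.61 → $16,400; Unit 4A 28,767.22 → $28,800.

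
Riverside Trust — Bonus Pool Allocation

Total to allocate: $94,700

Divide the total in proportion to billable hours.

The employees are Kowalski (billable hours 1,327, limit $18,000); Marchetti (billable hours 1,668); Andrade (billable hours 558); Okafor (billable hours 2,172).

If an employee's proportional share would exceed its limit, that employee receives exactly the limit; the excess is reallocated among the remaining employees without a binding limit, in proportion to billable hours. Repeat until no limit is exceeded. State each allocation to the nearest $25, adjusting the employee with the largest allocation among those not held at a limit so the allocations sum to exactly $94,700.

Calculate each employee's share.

Kowalski: $18,000 · Marchetti: $29,100 · Andrade: $9,725 · Okafor: $37,875

Total billable hours = 5,725.
Pro-rata shares before constraints: Kowalski 21,950.55; Marchetti 27,591.20; Andrade 9,230.15; Okafor 35,928.10.
Capped: Kowalski ($18,000); balance $76,700 reallocated over remaining billable hours 4,398.
Shares after redistribution: Marchetti 29,089.50 → $29,100; Andrade 9,731.38 → $9,725; Okafor 37,879.13 → $37,875.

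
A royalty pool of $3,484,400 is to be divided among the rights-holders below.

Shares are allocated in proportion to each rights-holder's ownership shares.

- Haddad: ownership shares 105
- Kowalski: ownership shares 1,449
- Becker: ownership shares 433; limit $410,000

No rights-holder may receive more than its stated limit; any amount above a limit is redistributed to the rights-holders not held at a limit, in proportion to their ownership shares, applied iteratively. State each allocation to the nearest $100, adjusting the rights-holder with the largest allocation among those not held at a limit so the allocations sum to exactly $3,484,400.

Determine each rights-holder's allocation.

Total ownership shares = 1,987.
Unconstrained shares: Haddad 184,127.83; Kowalski 2,540,964.07; Becker 759,308.10.
Capped: Becker ($410,000); remaining pool $3,074,400 reallocated over remaining ownership shares 1,554.
Remaining shares: Haddad 207,729.73 → $207,700; Kowalski 2,866,670.27 → $2,866,700.

Haddad: $207,700 · Kowalski: $2,866,700 · Becker: $410,000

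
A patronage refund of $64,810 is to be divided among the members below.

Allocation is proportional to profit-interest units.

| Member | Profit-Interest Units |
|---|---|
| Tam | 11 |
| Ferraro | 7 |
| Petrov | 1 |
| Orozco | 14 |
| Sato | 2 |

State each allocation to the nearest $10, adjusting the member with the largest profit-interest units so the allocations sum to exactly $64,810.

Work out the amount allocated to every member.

Combined profit-interest units = 35.
Raw shares: Tam 11/35 × $64,810 = 20,368.86; Ferraro 7/35 × $64,810 = 12,962.00; Petrov 1/35 × $64,810 = 1,851.71; Orozco 14/35 × $64,810 = 25,924.00; Sato 2/35 × $64,810 = 3,703.43.
At nearest $10: Tam $20,370; Ferraro $12,960; Petrov $1,850; Orozco $25,920; Sato $3,700. Sum = $64,800.
Difference $64,810 − $64,800 = +$10 applied to largest profit-interest units (Orozco): Orozco becomes $25,930.

Tam: $20,370 · Ferraro: $12,960 · Petrov: $1,850 · Orozco: $25,930 · Sato: $3,700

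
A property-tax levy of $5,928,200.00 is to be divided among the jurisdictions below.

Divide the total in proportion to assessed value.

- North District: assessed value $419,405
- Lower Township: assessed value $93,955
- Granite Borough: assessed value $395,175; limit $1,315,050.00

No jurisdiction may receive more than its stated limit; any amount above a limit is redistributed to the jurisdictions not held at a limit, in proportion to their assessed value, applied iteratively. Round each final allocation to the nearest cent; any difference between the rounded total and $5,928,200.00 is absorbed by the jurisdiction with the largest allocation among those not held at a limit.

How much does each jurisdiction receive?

North District: $3,768,852.61 | Lower Township: $844,297.39 | Granite Borough: $1,315,050.00

Sum of assessed value: 908,535.
Unconstrained shares: North District 2,736,621.8374; Lower Township 613,057.3187; Granite Borough 2,578,520.8440.
Capped: Granite Borough ($1,315,050.00); balance $4,613,150.00 reallocated over remaining assessed value 513,360.
Redistributed shares: North District 3,768,852.6098 → $3,768,852.61; Lower Township 844,297.3902 → $844,297.39.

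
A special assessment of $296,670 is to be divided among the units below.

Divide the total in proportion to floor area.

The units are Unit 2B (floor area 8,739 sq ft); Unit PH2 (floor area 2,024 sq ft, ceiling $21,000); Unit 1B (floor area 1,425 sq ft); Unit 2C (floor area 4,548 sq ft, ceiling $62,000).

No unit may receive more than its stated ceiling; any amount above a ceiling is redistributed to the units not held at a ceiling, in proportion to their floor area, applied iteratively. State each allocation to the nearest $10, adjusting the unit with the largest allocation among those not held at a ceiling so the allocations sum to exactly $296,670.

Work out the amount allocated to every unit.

Unit 2B: $183,710 · Unit PH2: $21,000 · Unit 1B: $29,960 · Unit 2C: $62,000

Total floor area = 16,736.
Unconstrained shares: Unit 2B 154,911.52; Unit PH2 35,878.35; Unit 1B 25,260.20; Unit 2C 80,619.93.
Held at cap: Unit PH2 ($21,000), Unit 2C ($62,000); residual $213,670 reallocated over remaining floor area 10,164.
Remaining shares: Unit 2B 183,713.31 → $183,710; Unit 1B 29,956.69 → $29,960.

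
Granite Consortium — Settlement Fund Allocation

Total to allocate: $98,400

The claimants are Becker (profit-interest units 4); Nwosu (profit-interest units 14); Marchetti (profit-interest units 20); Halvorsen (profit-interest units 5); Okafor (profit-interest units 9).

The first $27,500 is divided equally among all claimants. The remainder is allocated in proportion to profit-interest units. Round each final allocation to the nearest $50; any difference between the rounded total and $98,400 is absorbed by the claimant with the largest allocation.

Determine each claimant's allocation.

$27,500 shared equally gives $5,500 per claimant.
Remainder $70,900 by profit-interest units (total 52): Becker 5,453.85 → $5,450; Nwosu 19,088.46 → $19,100; Marchetti 27,269.23 → $27,250; Halvorsen 6,817.31 → $6,800; Okafor 12,271.15 → $12,250.
Rounding difference +$50 on remainder applied to Marchetti.
Totals: Becker $5,500 + $5,450 = $10,950; Nwosu $5,500 + $19,100 = $24,600; Marchetti $5,500 + $27,300 = $32,800; Halvorsen $5,500 + $6,800 = $12,300; Okafor $5,500 + $12,250 = $17,750.

Becker: $10,950 · Nwosu: $24,600 · Marchetti: $32,800 · Halvorsen: $12,300 · Okafor: $17,750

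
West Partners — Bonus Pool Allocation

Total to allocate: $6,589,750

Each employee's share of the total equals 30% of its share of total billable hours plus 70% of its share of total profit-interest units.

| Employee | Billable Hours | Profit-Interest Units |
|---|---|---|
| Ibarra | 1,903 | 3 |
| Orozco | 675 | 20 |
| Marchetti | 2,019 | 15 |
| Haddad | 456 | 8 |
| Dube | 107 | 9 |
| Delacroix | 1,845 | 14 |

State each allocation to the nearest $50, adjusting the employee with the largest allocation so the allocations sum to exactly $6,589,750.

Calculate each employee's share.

Ibarra: $737,600; Orozco: $1,527,550; Marchetti: $1,572,650; Haddad: $663,500; Dube: $631,850; Delacroix: $1,456,600

Totals — billable hours 7,005, profit-interest units 69.
Combined weights (30% billable hours + 70% profit-interest units): Ibarra 0.1119; Orozco 0.2318; Marchetti 0.2386; Haddad 0.1007; Dube 0.0959; Delacroix 0.2210.
Unrounded shares: Ibarra 737,615.18; Orozco 1,527,546.71; Marchetti 1,572,582.70; Haddad 663,510.91; Dube 631,869.97; Delacroix 1,456,624.53.
Rounded to nearest $50: Ibarra $737,600; Orozco $1,527,550; Marchetti $1,572,600; Haddad $663,500; Dube $631,850; Delacroix $1,456,600. Sum = $6,589,700.
Difference $6,589,750 − $6,589,700 = +$50 applied to largest allocation (Marchetti): Marchetti becomes $1,572,650.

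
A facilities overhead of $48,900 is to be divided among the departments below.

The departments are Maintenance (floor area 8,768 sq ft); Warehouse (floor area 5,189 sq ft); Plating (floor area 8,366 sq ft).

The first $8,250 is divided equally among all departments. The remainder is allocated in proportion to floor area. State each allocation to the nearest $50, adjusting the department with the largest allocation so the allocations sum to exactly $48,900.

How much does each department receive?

Maintenance: $18,700 · Warehouse: $12,200 · Plating: $18,000

Equal tier: $8,250 ÷ 3 = $2,750 apiece.
Remainder $40,650 by floor area (total 22,323): Maintenance 15,966.46 → $15,950; Warehouse 9,449.13 → $9,450; Plating 15,234.42 → $15,250.
Totals: Maintenance $2,750 + $15,950 = $18,700; Warehouse $2,750 + $9,450 = $12,200; Plating $2,750 + $15,250 = $18,000.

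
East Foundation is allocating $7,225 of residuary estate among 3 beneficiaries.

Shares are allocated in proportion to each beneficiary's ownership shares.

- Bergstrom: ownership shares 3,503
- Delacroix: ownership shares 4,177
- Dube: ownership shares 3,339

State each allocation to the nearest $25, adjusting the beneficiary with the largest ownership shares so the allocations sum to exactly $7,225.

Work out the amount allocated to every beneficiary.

Bergstrom: $2,300; Delacroix: $2,725; Dube: $2,200

Sum of ownership shares: 3,503 + 4,177 + 3,339 = 11,019.
Pro-rata amounts: Bergstrom 2,296.87; Delacroix 2,738.80; Dube 2,189.33.
Rounded to nearest $25: Bergstrom $2,300; Delacroix $2,750; Dube $2,200. Sum = $7,250.
Difference $7,225 − $7,250 = −$25 applied to largest ownership shares (Delacroix): Delacroix becomes $2,725.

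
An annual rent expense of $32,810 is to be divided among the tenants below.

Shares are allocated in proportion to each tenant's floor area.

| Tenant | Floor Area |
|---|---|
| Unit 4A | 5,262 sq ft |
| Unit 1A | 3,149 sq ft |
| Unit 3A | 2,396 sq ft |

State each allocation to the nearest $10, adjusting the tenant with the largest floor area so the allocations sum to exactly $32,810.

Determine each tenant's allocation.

Combined floor area = 5,262 + 3,149 + 2,396 = 10,807.
Proportional shares: Unit 4A 15,975.41; Unit 1A 9,560.35; Unit 3A 7,274.24.
After rounding ($10): Unit 4A $15,980; Unit 1A $9,560; Unit 3A $7,270. Sum = $32,810.
No rounding difference to absorb.

Unit 4A: $15,980 · Unit 1A: $9,560 · Unit 3A: $7,270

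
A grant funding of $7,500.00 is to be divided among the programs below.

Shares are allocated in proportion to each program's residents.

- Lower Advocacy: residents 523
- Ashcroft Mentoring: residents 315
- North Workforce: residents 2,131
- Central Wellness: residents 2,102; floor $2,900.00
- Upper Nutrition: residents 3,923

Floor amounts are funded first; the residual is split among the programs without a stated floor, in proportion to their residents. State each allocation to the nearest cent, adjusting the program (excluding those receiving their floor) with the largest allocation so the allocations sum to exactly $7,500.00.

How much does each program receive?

Lower Advocacy: $349.07 · Ashcroft Mentoring: $210.24 · North Workforce: $1,422.32 · Central Wellness: $2,900.00 · Upper Nutrition: $2,618.37

Fund the minimums — Central Wellness $2,900.00. Balance $4,600.00.
Balance split over remaining residents 6,892: Lower Advocacy 349.0714 → $349.07; Ashcroft Mentoring 210.2438 → $210.24; North Workforce 1,422.3157 → $1,422.32; Upper Nutrition 2,618.3691 → $2,618.37.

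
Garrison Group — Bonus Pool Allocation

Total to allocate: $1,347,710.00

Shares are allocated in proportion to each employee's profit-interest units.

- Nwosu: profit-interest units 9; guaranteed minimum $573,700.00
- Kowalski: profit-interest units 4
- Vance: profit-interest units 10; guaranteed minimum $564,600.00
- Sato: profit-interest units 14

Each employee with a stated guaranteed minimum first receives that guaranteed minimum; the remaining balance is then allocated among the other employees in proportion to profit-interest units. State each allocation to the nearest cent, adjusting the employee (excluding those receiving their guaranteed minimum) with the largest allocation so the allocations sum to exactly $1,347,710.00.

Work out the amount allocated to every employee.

Nwosu: $573,700.00 | Kowalski: $46,535.56 | Vance: $564,600.00 | Sato: $162,874.44

Minimums first: Nwosu $573,700.00; Vance $564,600.00. Balance $209,410.00.
Balance split over remaining profit-interest units 18: Kowalski 46,535.5556 → $46,535.56; Sato 162,874.4444 → $162,874.44.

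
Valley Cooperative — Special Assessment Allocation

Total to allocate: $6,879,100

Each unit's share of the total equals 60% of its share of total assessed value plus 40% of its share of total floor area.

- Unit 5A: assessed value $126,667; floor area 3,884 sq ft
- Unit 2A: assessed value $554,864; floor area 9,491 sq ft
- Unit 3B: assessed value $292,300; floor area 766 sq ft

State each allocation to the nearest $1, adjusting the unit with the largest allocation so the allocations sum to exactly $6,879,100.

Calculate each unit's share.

Unit 5A: $1,292,634; Unit 2A: $4,198,536; Unit 3B: $1,387,930

Assessed value total 973,831; floor area total 14,141.
Composite weights (60% assessed value + 40% floor area): Unit 5A 0.1879; Unit 2A 0.6103; Unit 3B 0.2018.
Raw shares: Unit 5A 1,292,633.97; Unit 2A 4,198,536.46; Unit 3B 1,387,929.57.
After rounding ($1): Unit 5A $1,292,634; Unit 2A $4,198,536; Unit 3B $1,387,930. Sum = $6,879,100.
Rounded total matches; no reconciliation needed.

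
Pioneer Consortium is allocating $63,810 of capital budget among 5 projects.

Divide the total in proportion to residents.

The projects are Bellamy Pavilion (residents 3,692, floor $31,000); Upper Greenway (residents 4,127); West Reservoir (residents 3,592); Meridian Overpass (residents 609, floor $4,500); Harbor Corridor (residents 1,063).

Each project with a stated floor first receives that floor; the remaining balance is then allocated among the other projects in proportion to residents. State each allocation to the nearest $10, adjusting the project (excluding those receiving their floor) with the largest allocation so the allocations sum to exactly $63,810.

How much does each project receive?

Fund the minimums — Bellamy Pavilion $31,000; Meridian Overpass $4,500. Balance $28,310.
Balance split over remaining residents 8,782: Upper Greenway 13,303.96 → $13,300; West Reservoir 11,579.31 → $11,580; Harbor Corridor 3,426.73 → $3,430.

Bellamy Pavilion: $31,000; Upper Greenway: $13,300; West Reservoir: $11,580; Meridian Overpass: $4,500; Harbor Corridor: $3,430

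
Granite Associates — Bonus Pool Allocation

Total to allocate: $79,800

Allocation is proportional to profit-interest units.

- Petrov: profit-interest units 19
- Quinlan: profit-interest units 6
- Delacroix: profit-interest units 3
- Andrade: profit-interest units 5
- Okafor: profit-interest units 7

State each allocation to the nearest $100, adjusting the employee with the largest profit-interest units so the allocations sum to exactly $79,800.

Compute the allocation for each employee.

Petrov: $37,800; Quinlan: $12,000; Delacroix: $6,000; Andrade: $10,000; Okafor: $14,000

Profit-interest units total: 40.
Raw shares: Petrov 19/40 × $79,800 = 37,905.00; Quinlan 6/40 × $79,800 = 11,970.00; Delacroix 3/40 × $79,800 = 5,985.00; Andrade 5/40 × $79,800 = 9,975.00; Okafor 7/40 × $79,800 = 13,965.00.
At nearest $100: Petrov $37,900; Quinlan $12,000; Delacroix $6,000; Andrade $10,000; Okafor $14,000. Sum = $79,900.
Difference $79,800 − $79,900 = −$100 applied to largest profit-interest units (Petrov): Petrov becomes $37,800.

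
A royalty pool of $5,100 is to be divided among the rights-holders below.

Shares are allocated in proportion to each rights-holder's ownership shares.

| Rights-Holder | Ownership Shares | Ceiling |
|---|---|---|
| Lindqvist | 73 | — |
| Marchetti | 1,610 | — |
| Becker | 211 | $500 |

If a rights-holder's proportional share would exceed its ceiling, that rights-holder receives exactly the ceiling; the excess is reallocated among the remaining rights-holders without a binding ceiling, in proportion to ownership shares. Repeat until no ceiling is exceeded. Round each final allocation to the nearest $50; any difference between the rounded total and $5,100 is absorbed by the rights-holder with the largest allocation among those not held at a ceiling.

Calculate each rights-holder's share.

Total ownership shares = 1,894.
Unconstrained shares: Lindqvist 196.57; Marchetti 4,335.27; Becker 568.16.
Capped: Becker ($500); residual $4,600 reallocated over remaining ownership shares 1,683.
Shares after redistribution: Lindqvist 199.52 → $200; Marchetti 4,400.48 → $4,400.

Lindqvist: $200; Marchetti: $4,400; Becker: $500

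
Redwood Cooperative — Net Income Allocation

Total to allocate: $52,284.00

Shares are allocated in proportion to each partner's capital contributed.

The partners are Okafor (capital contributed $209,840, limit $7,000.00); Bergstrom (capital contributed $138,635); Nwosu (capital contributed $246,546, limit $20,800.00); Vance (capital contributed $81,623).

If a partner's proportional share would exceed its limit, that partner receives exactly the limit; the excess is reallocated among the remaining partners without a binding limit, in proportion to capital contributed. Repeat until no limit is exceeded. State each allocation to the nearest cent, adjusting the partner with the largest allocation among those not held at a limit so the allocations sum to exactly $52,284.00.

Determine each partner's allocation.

Total capital contributed = 676,644.
Unconstrained shares: Okafor 16,214.2494; Bergstrom 10,712.2687; Nwosu 19,050.5067; Vance 6,306.9752.
Cap binds for Okafor ($7,000.00); remaining pool $45,284.00 reallocated over remaining capital contributed 466,804.
Cap binds for Nwosu ($20,800.00); remaining pool $24,484.00 reallocated over remaining capital contributed 220,258.
Shares after redistribution: Bergstrom 15,410.7426 → $15,410.74; Vance 9,073.2574 → $9,073.26.

Okafor: $7,000.00 · Bergstrom: $15,410.74 · Nwosu: $20,800.00 · Vance: $9,073.26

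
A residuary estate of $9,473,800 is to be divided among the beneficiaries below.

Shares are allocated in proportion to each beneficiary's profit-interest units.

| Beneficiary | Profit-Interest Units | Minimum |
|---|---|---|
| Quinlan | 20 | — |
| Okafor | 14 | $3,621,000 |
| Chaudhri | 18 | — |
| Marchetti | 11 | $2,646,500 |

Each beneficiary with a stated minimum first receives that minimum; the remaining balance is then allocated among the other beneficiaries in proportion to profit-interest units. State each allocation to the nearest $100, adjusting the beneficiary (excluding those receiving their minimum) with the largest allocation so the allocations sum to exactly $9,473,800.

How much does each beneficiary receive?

Guaranteed amounts: Okafor $3,621,000; Marchetti $2,646,500. Residual $3,206,300.
Residual split over remaining profit-interest units 38: Quinlan 1,687,526.32 → $1,687,500; Chaudhri 1,518,773.68 → $1,518,800.

Quinlan: $1,687,500; Okafor: $3,621,000; Chaudhri: $1,518,800; Marchetti: $2,646,500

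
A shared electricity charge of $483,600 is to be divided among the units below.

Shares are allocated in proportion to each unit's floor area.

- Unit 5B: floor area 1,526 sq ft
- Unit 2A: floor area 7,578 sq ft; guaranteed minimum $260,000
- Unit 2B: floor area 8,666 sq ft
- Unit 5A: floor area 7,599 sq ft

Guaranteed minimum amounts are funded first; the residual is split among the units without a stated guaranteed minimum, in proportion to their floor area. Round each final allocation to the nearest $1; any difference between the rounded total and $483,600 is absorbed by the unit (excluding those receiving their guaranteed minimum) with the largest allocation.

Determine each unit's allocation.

Unit 5B: $19,179 | Unit 2A: $260,000 | Unit 2B: $108,916 | Unit 5A: $95,505

Minimums first: Unit 2A $260,000. Balance $223,600.
Balance split over remaining floor area 17,791: Unit 5B 19,179.00 → $19,179; Unit 2B 108,915.61 → $108,916; Unit 5A 95,505.39 → $95,505.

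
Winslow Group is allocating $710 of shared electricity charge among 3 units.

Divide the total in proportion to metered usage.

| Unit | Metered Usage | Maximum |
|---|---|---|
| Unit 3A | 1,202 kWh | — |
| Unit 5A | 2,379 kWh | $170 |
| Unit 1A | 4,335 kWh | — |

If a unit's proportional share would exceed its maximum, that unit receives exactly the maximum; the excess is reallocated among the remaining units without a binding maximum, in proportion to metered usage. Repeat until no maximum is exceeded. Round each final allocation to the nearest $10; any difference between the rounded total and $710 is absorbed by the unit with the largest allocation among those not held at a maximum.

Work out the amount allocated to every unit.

Unit 3A: $120; Unit 5A: $170; Unit 1A: $420

Sum of metered usage: 7,916.
Unconstrained shares: Unit 3A 107.81; Unit 5A 213.38; Unit 1A 388.81.
Held at cap: Unit 5A ($170); remaining pool $540 reallocated over remaining metered usage 5,537.
Shares after redistribution: Unit 3A 117.23 → $120; Unit 1A 422.77 → $420.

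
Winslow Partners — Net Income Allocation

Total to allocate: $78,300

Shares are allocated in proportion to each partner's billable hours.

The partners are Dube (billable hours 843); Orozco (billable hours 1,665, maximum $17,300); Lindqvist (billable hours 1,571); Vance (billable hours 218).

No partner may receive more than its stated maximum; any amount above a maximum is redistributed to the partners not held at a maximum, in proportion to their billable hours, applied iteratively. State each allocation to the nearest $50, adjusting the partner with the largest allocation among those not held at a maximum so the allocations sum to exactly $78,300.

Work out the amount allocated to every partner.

Dube: $19,550; Orozco: $17,300; Lindqvist: $36,400; Vance: $5,050

Combined billable hours = 4,297.
Unconstrained shares: Dube 15,361.16; Orozco 30,339.66; Lindqvist 28,626.79; Vance 3,972.40.
Held at cap: Orozco ($17,300); residual $61,000 reallocated over remaining billable hours 2,632.
Shares after redistribution: Dube 19,537.61 → $19,550; Lindqvist 36,409.95 → $36,400; Vance 5,052.43 → $5,050.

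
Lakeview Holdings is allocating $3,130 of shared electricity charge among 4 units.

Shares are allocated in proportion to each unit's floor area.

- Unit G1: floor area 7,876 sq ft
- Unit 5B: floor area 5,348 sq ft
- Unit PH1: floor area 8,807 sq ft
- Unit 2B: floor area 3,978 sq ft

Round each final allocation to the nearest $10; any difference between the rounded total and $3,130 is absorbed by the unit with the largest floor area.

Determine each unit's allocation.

Unit G1: $950 · Unit 5B: $640 · Unit PH1: $1,060 · Unit 2B: $480

Combined floor area = 7,876 + 5,348 + 8,807 + 3,978 = 26,009.
Proportional shares: Unit G1 947.82; Unit 5B 643.59; Unit PH1 1,059.86; Unit 2B 478.72.
At nearest $10: Unit G1 $950; Unit 5B $640; Unit PH1 $1,060; Unit 2B $480. Sum = $3,130.
Sum already equals the total — no adjustment.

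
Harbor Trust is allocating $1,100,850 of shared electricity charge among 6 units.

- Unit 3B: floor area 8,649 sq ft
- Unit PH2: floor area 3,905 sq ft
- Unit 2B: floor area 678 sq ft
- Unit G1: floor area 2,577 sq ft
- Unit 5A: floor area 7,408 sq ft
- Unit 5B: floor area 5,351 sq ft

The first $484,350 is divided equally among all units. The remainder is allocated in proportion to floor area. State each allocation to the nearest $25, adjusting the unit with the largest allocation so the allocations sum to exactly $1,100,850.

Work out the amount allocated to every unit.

Unit 3B: $267,375 · Unit PH2: $165,000 · Unit 2B: $95,350 · Unit G1: $136,325 · Unit 5A: $240,600 · Unit 5B: $196,200

First tranche $484,350 split equally: $80,725 each.
Remainder $616,500 by floor area (total 28,568): Unit 3B 186,646.20 → $186,650; Unit PH2 84,270.25 → $84,275; Unit 2B 14,631.30 → $14,625; Unit G1 55,611.89 → $55,600; Unit 5A 159,865.30 → $159,875; Unit 5B 115,475.06 → $115,475.
Totals: Unit 3B $80,725 + $186,650 = $267,375; Unit PH2 $80,725 + $84,275 = $165,000; Unit 2B $80,725 + $14,625 = $95,350; Unit G1 $80,725 + $55,600 = $136,325; Unit 5A $80,725 + $159,875 = $240,600; Unit 5B $80,725 + $115,475 = $196,200.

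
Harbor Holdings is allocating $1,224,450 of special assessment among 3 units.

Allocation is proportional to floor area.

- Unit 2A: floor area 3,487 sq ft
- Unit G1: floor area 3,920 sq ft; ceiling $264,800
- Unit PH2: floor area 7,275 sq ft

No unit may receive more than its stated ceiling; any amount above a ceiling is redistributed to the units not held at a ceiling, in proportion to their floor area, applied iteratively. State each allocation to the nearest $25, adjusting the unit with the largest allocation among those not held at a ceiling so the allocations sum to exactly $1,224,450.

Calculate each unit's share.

Unit 2A: $310,925; Unit G1: $264,800; Unit PH2: $648,725

Combined floor area = 14,682.
Unconstrained shares: Unit 2A 290,808.96; Unit G1 326,920.31; Unit PH2 606,720.73.
Cap binds for Unit G1 ($264,800); balance $959,650 reallocated over remaining floor area 10,762.
Remaining shares: Unit 2A 310,936.59 → $310,925; Unit PH2 648,713.41 → $648,725.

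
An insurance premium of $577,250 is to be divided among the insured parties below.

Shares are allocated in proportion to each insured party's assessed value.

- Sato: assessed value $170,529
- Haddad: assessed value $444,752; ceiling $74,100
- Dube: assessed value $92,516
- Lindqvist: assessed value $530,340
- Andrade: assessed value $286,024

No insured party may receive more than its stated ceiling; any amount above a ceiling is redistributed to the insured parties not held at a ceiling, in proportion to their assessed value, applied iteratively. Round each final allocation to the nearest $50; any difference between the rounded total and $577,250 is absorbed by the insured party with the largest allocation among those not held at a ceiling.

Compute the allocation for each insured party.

Assessed value total: 1,524,161.
Unconstrained shares: Sato 64,584.95; Haddad 168,442.24; Dube 35,038.86; Lindqvist 200,857.24; Andrade 108,326.71.
Capped: Haddad ($74,100); residual $503,150 reallocated over remaining assessed value 1,079,409.
Redistributed shares: Sato 79,489.49 → $79,500; Dube 43,124.92 → $43,100; Lindqvist 247,209.88 → $247,200; Andrade 133,325.71 → $133,350.

Sato: $79,500 | Haddad: $74,100 | Dube: $43,100 | Lindqvist: $247,200 | Andrade: $133,350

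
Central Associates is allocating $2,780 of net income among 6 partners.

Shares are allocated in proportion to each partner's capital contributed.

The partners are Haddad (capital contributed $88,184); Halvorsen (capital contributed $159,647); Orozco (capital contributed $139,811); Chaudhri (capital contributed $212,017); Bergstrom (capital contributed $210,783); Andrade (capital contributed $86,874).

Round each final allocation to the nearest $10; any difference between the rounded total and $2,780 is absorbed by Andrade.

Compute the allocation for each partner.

Combined capital contributed = 897,316.
Pro-rata amounts: Haddad 88,184/897,316 × $2,780 = 273.21; Halvorsen 159,647/897,316 × $2,780 = 494.61; Orozco 139,811/897,316 × $2,780 = 433.15; Chaudhri 212,017/897,316 × $2,780 = 656.86; Bergstrom 210,783/897,316 × $2,780 = 653.03; Andrade 86,874/897,316 × $2,780 = 269.15.
After rounding ($10): Haddad $270; Halvorsen $490; Orozco $430; Chaudhri $660; Bergstrom $650; Andrade $270. Sum = $2,770.
Difference $2,780 − $2,770 = +$10 applied to Andrade: Andrade becomes $280.

Haddad: $270 · Halvorsen: $490 · Orozco: $430 · Chaudhri: $660 · Bergstrom: $650 · Andrade: $280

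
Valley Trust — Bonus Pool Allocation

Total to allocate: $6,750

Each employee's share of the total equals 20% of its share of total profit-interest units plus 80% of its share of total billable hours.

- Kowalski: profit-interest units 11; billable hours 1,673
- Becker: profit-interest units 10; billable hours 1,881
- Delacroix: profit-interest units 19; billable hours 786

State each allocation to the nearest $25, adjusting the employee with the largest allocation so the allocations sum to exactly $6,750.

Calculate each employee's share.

Profit-interest units total 40; billable hours total 4,340.
Composite weights (20% profit-interest units + 80% billable hours): Kowalski 0.3634; Becker 0.3967; Delacroix 0.2399.
Proportional shares: Kowalski 2,452.86; Becker 2,677.91; Delacroix 1,619.22.
After rounding ($25): Kowalski $2,450; Becker $2,675; Delacroix $1,625. Sum = $6,750.
Rounded total matches; no reconciliation needed.

Kowalski: $2,450 · Becker: $2,675 · Delacroix: $1,625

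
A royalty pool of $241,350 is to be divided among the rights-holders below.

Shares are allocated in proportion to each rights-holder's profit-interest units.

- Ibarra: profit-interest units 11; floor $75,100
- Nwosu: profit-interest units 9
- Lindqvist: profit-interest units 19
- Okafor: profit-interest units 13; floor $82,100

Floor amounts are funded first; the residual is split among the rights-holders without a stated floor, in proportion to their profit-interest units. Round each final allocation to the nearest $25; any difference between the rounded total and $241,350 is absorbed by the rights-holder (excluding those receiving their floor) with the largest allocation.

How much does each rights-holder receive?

Ibarra: $75,100; Nwosu: $27,050; Lindqvist: $57,100; Okafor: $82,100

Minimums first: Ibarra $75,100; Okafor $82,100. Balance $84,150.
Balance split over remaining profit-interest units 28: Nwosu 27,048.21 → $27,050; Lindqvist 57,101.79 → $57,100.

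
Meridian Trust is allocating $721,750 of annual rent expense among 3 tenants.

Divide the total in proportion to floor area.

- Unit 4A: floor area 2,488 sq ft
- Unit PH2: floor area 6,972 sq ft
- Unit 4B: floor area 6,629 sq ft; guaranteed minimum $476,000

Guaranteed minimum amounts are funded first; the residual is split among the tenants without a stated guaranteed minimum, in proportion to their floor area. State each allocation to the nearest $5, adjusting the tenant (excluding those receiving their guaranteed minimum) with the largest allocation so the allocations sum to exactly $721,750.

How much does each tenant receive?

Minimums first: Unit 4B $476,000. Remaining pool $245,750.
Remaining pool split over remaining floor area 9,460: Unit 4A 64,632.77 → $64,635; Unit PH2 181,117.23 → $181,115.

Unit 4A: $64,635; Unit PH2: $181,115; Unit 4B: $476,000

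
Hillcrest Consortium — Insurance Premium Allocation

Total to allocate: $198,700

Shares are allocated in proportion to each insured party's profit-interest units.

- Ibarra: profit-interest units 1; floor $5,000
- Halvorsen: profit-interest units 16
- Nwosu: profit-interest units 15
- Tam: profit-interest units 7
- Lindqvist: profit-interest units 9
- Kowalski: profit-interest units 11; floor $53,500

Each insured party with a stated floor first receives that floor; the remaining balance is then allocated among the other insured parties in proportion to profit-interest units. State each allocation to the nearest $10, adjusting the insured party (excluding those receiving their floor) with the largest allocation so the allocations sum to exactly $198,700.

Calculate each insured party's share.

Guaranteed amounts: Ibarra $5,000; Kowalski $53,500. Remaining pool $140,200.
Remaining pool split over remaining profit-interest units 47: Halvorsen 47,727.66 → $47,730; Nwosu 44,744.68 → $44,740; Tam 20,880.85 → $20,880; Lindqvist 26,846.81 → $26,850.

Ibarra: $5,000 · Halvorsen: $47,730 · Nwosu: $44,740 · Tam: $20,880 · Lindqvist: $26,850 · Kowalski: $53,500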